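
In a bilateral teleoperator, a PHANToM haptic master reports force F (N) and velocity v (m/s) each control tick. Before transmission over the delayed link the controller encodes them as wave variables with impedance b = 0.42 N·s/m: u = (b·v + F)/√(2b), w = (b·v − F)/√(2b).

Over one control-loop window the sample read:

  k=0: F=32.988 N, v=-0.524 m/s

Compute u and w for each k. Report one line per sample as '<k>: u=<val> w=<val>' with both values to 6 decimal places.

k=0: b·v=0.42×(-0.524)=-0.220080; √(2b)=0.916515; u=(-0.220080+32.988)/0.916515=35.752732, w=(-0.220080−32.988)/0.916515=-36.232986

0: u=35.752732 w=-36.232986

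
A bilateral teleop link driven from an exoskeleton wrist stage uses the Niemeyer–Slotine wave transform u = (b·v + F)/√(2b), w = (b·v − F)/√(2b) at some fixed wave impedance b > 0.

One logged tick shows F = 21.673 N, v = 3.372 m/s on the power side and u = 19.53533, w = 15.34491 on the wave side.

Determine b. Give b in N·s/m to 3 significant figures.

b = 53.5 N·s/m

u + w = 34.88024;  u + w = √(2b)·v, so √(2b) = 34.88024/3.372 = 10.34408.
b = (√(2b))²/2 = 107.00000/2 = 53.50000.
(Check via u − w = 2F/√(2b): u − w = 4.19042, 2F/√(2b) = 4.19042.)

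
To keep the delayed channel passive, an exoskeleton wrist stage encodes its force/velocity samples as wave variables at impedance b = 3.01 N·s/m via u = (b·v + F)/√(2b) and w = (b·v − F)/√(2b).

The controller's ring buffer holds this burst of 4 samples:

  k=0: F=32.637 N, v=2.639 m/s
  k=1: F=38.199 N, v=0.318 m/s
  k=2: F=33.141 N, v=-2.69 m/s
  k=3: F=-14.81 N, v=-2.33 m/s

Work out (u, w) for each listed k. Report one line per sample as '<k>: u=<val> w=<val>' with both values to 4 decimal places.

k=0: b·v=3.01×2.639=7.9434; √(2b)=2.4536; u=(7.9434+32.637)/2.4536=16.5393, w=(7.9434−32.637)/2.4536=-10.0644
k=1: b·v=3.01×0.318=0.9572; √(2b)=2.4536; u=(0.9572+38.199)/2.4536=15.9589, w=(0.9572−38.199)/2.4536=-15.1786
k=2: b·v=3.01×(-2.69)=-8.0969; √(2b)=2.4536; u=(-8.0969+33.141)/2.4536=10.2072, w=(-8.0969−33.141)/2.4536=-16.8073
k=3: b·v=3.01×(-2.33)=-7.0133; √(2b)=2.4536; u=(-7.0133+(-14.81))/2.4536=-8.8945, w=(-7.0133−(-14.81))/2.4536=3.1777

0: u=16.5393 w=-10.0644
1: u=15.9589 w=-15.1786
2: u=10.2072 w=-16.8073
3: u=-8.8945 w=3.1777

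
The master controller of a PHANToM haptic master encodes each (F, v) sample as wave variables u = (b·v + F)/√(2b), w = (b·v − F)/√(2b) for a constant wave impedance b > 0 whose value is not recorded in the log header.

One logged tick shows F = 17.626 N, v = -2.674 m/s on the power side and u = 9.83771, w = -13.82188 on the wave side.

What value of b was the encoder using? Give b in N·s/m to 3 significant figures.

u + w = -3.98417;  u + w = √(2b)·v, so √(2b) = -3.98417/(-2.674) = 1.48997.
b = (√(2b))²/2 = 2.22000/2 = 1.11000.
(Check via u − w = 2F/√(2b): u − w = 23.65959, 2F/√(2b) = 23.65959.)

b = 1.11 N·s/m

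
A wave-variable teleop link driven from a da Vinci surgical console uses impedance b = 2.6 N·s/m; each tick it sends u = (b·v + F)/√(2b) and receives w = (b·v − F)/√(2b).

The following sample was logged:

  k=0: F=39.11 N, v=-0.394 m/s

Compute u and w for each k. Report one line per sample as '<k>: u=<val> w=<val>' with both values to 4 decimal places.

k=0: b·v=2.6×(-0.394)=-1.0244; √(2b)=2.2804; u=(-1.0244+39.11)/2.2804=16.7016, w=(-1.0244−39.11)/2.2804=-17.6001

0: u=16.7016 w=-17.6001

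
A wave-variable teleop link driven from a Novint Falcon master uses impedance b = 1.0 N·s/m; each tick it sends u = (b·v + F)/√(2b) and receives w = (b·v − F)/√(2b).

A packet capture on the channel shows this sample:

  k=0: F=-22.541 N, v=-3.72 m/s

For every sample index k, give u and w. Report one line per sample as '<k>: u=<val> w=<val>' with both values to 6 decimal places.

k=0: b·v=1.0×(-3.72)=-3.720000; √(2b)=1.414214; u=(-3.720000+(-22.541))/1.414214=-18.569331, w=(-3.720000−(-22.541))/1.414214=13.308457

0: u=-18.569331 w=13.308457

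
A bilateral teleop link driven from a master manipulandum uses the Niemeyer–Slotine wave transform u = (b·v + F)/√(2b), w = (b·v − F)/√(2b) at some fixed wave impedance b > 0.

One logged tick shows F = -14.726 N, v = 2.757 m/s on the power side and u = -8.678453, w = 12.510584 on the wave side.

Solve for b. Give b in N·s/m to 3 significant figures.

u + w = 3.832131;  u + w = √(2b)·v, so √(2b) = 3.832131/2.757 = 1.389964.
b = (√(2b))²/2 = 1.932000/2 = 0.966000.
(Check via u − w = 2F/√(2b): u − w = -21.189037, 2F/√(2b) = -21.189037.)

b = 0.966 N·s/m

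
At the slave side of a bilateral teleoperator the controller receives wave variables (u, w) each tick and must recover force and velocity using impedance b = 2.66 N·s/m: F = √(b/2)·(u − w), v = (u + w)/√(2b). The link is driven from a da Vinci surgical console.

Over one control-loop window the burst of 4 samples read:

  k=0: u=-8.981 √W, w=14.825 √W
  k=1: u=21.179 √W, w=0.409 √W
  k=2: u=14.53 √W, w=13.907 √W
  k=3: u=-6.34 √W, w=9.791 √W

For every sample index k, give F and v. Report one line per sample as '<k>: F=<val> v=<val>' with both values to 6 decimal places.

0: F=-27.454419 v=2.533695
1: F=23.953133 v=9.359585
2: F=0.718479 v=12.329003
3: F=-18.603177 v=1.496198

k=0: u−w=-23.806000, u+w=5.844000; √(b/2)=1.153256, √(2b)=2.306513; F=1.153256×(-23.806)=-27.454419, v=5.844000/2.306513=2.533695
k=1: u−w=20.770000, u+w=21.588000; √(b/2)=1.153256, √(2b)=2.306513; F=1.153256×20.77=23.953133, v=21.588000/2.306513=9.359585
k=2: u−w=0.623000, u+w=28.437000; √(b/2)=1.153256, √(2b)=2.306513; F=1.153256×0.623=0.718479, v=28.437000/2.306513=12.329003
k=3: u−w=-16.131000, u+w=3.451000; √(b/2)=1.153256, √(2b)=2.306513; F=1.153256×(-16.131)=-18.603177, v=3.451000/2.306513=1.496198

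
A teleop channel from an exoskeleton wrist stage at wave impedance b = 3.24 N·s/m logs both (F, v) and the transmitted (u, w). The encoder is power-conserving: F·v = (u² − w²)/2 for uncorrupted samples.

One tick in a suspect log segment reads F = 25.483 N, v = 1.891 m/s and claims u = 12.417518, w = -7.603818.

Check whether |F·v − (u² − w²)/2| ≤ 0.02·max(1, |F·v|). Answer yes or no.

F·v = 25.483×1.891 = 48.188353 W.
(u² − w²)/2 = (154.194753 − 57.818048)/2 = 48.188353 W.
|Δ| = 0.000000;  2% of max(1, |F·v|) = 0.963767.

yes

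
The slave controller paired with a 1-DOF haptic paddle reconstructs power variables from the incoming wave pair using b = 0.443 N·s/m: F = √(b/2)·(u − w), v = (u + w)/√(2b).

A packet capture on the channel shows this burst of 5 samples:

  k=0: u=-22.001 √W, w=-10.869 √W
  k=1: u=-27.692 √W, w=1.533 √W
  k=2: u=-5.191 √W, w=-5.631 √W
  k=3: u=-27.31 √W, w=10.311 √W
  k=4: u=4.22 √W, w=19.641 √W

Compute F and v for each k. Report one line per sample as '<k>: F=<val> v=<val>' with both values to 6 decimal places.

k=0: u−w=-11.132000, u+w=-32.870000; √(b/2)=0.470638, √(2b)=0.941276; F=0.470638×(-11.132)=-5.239141, v=-32.870000/0.941276=-34.920692
k=1: u−w=-29.225000, u+w=-26.159000; √(b/2)=0.470638, √(2b)=0.941276; F=0.470638×(-29.225)=-13.754392, v=-26.159000/0.941276=-27.791007
k=2: u−w=0.440000, u+w=-10.822000; √(b/2)=0.470638, √(2b)=0.941276; F=0.470638×0.44=0.207081, v=-10.822000/0.941276=-11.497162
k=3: u−w=-37.621000, u+w=-16.999000; √(b/2)=0.470638, √(2b)=0.941276; F=0.470638×(-37.621)=-17.705867, v=-16.999000/0.941276=-18.059533
k=4: u−w=-15.421000, u+w=23.861000; √(b/2)=0.470638, √(2b)=0.941276; F=0.470638×(-15.421)=-7.257707, v=23.861000/0.941276=25.349639

0: F=-5.239141 v=-34.920692
1: F=-13.754392 v=-27.791007
2: F=0.207081 v=-11.497162
3: F=-17.705867 v=-18.059533
4: F=-7.257707 v=25.349639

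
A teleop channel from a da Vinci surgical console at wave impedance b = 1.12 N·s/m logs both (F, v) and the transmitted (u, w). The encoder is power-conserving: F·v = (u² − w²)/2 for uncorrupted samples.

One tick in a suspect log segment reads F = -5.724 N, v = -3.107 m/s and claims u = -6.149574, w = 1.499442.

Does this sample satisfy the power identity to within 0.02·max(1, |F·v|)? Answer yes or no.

F·v = (-5.724)×(-3.107) = 17.784468 W.
(u² − w²)/2 = (37.817260 − 2.248326)/2 = 17.784467 W.
|Δ| = 0.000001;  2% of max(1, |F·v|) = 0.355689.

yes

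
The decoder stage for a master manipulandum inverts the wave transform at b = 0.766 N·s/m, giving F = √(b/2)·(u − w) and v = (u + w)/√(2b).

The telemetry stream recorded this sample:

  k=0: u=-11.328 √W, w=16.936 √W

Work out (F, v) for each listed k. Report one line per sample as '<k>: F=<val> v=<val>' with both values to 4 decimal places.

0: F=-17.4917 v=4.5308

k=0: u−w=-28.2640, u+w=5.6080; √(b/2)=0.6189, √(2b)=1.2377; F=0.6189×(-28.264)=-17.4917, v=5.6080/1.2377=4.5308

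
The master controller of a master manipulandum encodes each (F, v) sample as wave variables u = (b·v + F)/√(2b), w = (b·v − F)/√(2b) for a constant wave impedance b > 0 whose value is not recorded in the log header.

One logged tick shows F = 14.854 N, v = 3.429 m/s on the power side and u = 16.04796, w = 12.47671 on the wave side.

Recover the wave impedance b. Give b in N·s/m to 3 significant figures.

b = 34.6 N·s/m

u + w = 28.52467;  u + w = √(2b)·v, so √(2b) = 28.52467/3.429 = 8.31866.
b = (√(2b))²/2 = 69.20003/2 = 34.60002.
(Check via u − w = 2F/√(2b): u − w = 3.57125, 2F/√(2b) = 3.57125.)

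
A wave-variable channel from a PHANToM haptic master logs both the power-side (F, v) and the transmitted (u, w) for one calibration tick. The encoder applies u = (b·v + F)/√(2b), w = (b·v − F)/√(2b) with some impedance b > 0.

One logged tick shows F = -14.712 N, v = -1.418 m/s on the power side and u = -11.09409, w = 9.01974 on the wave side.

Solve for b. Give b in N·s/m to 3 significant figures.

b = 1.07 N·s/m

u + w = -2.0743;  u + w = √(2b)·v, so √(2b) = -2.0743/(-1.418) = 1.4629.
b = (√(2b))²/2 = 2.1400/2 = 1.0700.
(Check via u − w = 2F/√(2b): u − w = -20.1138, 2F/√(2b) = -20.1139.)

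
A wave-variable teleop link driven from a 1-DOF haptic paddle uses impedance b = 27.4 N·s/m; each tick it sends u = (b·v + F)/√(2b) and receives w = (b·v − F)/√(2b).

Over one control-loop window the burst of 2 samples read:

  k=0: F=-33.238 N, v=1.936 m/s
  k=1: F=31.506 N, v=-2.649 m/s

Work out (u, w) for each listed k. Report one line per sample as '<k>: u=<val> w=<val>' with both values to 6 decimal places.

k=0: b·v=27.4×1.936=53.046400; √(2b)=7.402702; u=(53.046400+(-33.238))/7.402702=2.675834, w=(53.046400−(-33.238))/7.402702=11.655798
k=1: b·v=27.4×(-2.649)=-72.582600; √(2b)=7.402702; u=(-72.582600+31.506)/7.402702=-5.548866, w=(-72.582600−31.506)/7.402702=-14.060893

0: u=2.675834 w=11.655798
1: u=-5.548866 w=-14.060893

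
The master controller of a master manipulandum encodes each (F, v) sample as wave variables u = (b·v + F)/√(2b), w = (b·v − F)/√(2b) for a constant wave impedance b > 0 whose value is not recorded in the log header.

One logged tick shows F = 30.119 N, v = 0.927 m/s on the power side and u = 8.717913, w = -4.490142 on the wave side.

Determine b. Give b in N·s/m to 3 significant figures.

b = 10.4 N·s/m

u + w = 4.227771;  u + w = √(2b)·v, so √(2b) = 4.227771/0.927 = 4.560702.
b = (√(2b))²/2 = 20.800005/2 = 10.400003.
(Check via u − w = 2F/√(2b): u − w = 13.208055, 2F/√(2b) = 13.208054.)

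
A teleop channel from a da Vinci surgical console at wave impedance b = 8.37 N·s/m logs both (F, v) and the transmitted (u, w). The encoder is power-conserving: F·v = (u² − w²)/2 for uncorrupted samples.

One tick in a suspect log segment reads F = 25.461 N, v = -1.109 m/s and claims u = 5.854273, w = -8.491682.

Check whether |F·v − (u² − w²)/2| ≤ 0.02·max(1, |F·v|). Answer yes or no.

no

F·v = 25.461×(-1.109) = -28.236249 W.
(u² − w²)/2 = (34.272512 − 72.108663)/2 = -18.918075 W.
|Δ| = 9.318174;  2% of max(1, |F·v|) = 0.564725.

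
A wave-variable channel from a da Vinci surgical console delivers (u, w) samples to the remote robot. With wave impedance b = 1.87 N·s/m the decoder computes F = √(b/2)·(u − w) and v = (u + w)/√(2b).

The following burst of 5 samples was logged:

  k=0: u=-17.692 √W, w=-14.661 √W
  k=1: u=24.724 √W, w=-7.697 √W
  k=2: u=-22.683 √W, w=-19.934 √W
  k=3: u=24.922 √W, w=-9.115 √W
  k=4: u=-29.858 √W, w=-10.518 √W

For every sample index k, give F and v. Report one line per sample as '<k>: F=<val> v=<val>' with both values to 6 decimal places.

0: F=-2.930838 v=-16.729338
1: F=31.349615 v=8.804452
2: F=-2.658156 v=-22.036726
3: F=32.912213 v=8.173605
4: F=-18.700890 v=-20.877933

k=0: u−w=-3.031000, u+w=-32.353000; √(b/2)=0.966954, √(2b)=1.933908; F=0.966954×(-3.031)=-2.930838, v=-32.353000/1.933908=-16.729338
k=1: u−w=32.421000, u+w=17.027000; √(b/2)=0.966954, √(2b)=1.933908; F=0.966954×32.421=31.349615, v=17.027000/1.933908=8.804452
k=2: u−w=-2.749000, u+w=-42.617000; √(b/2)=0.966954, √(2b)=1.933908; F=0.966954×(-2.749)=-2.658156, v=-42.617000/1.933908=-22.036726
k=3: u−w=34.037000, u+w=15.807000; √(b/2)=0.966954, √(2b)=1.933908; F=0.966954×34.037=32.912213, v=15.807000/1.933908=8.173605
k=4: u−w=-19.340000, u+w=-40.376000; √(b/2)=0.966954, √(2b)=1.933908; F=0.966954×(-19.34)=-18.700890, v=-40.376000/1.933908=-20.877933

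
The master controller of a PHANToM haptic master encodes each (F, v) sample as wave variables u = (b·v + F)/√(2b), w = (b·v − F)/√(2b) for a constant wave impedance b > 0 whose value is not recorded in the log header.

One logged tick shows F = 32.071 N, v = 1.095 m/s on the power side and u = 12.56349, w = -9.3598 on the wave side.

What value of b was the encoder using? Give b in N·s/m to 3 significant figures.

u + w = 3.2037;  u + w = √(2b)·v, so √(2b) = 3.2037/1.095 = 2.9257.
b = (√(2b))²/2 = 8.5600/2 = 4.2800.
(Check via u − w = 2F/√(2b): u − w = 21.9233, 2F/√(2b) = 21.9233.)

b = 4.28 N·s/m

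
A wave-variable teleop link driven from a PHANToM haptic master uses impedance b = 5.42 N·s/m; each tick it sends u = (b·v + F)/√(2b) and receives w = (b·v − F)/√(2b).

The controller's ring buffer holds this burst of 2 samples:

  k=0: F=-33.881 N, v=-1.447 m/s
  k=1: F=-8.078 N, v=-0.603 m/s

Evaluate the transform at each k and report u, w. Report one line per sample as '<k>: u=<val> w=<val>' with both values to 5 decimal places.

0: u=-12.67268 w=7.90856
1: u=-3.44618 w=1.46085

k=0: b·v=5.42×(-1.447)=-7.84274; √(2b)=3.29242; u=(-7.84274+(-33.881))/3.29242=-12.67268, w=(-7.84274−(-33.881))/3.29242=7.90856
k=1: b·v=5.42×(-0.603)=-3.26826; √(2b)=3.29242; u=(-3.26826+(-8.078))/3.29242=-3.44618, w=(-3.26826−(-8.078))/3.29242=1.46085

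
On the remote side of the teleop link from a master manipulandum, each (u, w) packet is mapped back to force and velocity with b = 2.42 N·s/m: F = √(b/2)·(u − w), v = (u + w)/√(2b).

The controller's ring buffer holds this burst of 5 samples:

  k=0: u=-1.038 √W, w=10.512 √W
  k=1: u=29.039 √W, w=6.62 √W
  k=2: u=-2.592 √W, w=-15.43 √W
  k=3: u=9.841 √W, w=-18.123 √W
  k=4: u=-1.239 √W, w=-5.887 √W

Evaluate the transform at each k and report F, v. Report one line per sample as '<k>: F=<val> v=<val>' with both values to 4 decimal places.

k=0: u−w=-11.5500, u+w=9.4740; √(b/2)=1.1000, √(2b)=2.2000; F=1.1000×(-11.55)=-12.7050, v=9.4740/2.2000=4.3064
k=1: u−w=22.4190, u+w=35.6590; √(b/2)=1.1000, √(2b)=2.2000; F=1.1000×22.419=24.6609, v=35.6590/2.2000=16.2086
k=2: u−w=12.8380, u+w=-18.0220; √(b/2)=1.1000, √(2b)=2.2000; F=1.1000×12.838=14.1218, v=-18.0220/2.2000=-8.1918
k=3: u−w=27.9640, u+w=-8.2820; √(b/2)=1.1000, √(2b)=2.2000; F=1.1000×27.964=30.7604, v=-8.2820/2.2000=-3.7645
k=4: u−w=4.6480, u+w=-7.1260; √(b/2)=1.1000, √(2b)=2.2000; F=1.1000×4.648=5.1128, v=-7.1260/2.2000=-3.2391

0: F=-12.7050 v=4.3064
1: F=24.6609 v=16.2086
2: F=14.1218 v=-8.1918
3: F=30.7604 v=-3.7645
4: F=5.1128 v=-3.2391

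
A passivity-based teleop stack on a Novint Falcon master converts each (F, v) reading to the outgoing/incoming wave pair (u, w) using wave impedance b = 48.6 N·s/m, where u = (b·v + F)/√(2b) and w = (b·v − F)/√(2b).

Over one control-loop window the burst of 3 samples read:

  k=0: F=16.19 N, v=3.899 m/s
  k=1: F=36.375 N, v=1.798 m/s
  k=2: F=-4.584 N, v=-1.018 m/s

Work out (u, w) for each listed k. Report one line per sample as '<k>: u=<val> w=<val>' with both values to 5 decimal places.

0: u=20.86229 w=17.57798
1: u=12.55277 w=5.17373
2: u=-5.48319 w=-4.55328

k=0: b·v=48.6×3.899=189.49140; √(2b)=9.85901; u=(189.49140+16.19)/9.85901=20.86229, w=(189.49140−16.19)/9.85901=17.57798
k=1: b·v=48.6×1.798=87.38280; √(2b)=9.85901; u=(87.38280+36.375)/9.85901=12.55277, w=(87.38280−36.375)/9.85901=5.17373
k=2: b·v=48.6×(-1.018)=-49.47480; √(2b)=9.85901; u=(-49.47480+(-4.584))/9.85901=-5.48319, w=(-49.47480−(-4.584))/9.85901=-4.55328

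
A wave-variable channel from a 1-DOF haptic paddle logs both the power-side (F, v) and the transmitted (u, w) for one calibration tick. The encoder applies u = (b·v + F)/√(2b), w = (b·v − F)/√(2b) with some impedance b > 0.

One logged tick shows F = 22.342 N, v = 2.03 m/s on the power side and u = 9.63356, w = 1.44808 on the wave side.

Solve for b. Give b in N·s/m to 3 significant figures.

u + w = 11.0816;  u + w = √(2b)·v, so √(2b) = 11.0816/2.03 = 5.4589.
b = (√(2b))²/2 = 29.8000/2 = 14.9000.
(Check via u − w = 2F/√(2b): u − w = 8.1855, 2F/√(2b) = 8.1855.)

b = 14.9 N·s/m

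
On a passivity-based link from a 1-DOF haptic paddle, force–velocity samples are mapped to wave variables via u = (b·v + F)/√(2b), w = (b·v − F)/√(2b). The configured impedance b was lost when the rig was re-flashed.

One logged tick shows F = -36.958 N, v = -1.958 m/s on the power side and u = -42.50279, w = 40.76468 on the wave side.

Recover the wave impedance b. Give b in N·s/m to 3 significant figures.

b = 0.394 N·s/m

u + w = -1.7381;  u + w = √(2b)·v, so √(2b) = -1.7381/(-1.958) = 0.8877.
b = (√(2b))²/2 = 0.7880/2 = 0.3940.
(Check via u − w = 2F/√(2b): u − w = -83.2675, 2F/√(2b) = -83.2672.)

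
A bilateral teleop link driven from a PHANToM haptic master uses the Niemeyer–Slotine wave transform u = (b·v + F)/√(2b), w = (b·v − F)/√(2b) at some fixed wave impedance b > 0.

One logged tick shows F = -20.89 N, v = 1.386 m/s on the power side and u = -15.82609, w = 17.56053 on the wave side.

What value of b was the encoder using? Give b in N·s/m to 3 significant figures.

b = 0.783 N·s/m

u + w = 1.73444;  u + w = √(2b)·v, so √(2b) = 1.73444/1.386 = 1.25140.
b = (√(2b))²/2 = 1.56600/2 = 0.78300.
(Check via u − w = 2F/√(2b): u − w = -33.38662, 2F/√(2b) = -33.38661.)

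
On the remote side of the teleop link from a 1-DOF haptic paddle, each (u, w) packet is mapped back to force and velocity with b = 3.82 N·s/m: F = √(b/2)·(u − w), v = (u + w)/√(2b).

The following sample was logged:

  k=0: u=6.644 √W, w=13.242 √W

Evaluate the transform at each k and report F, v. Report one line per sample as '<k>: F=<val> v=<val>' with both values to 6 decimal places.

k=0: u−w=-6.598000, u+w=19.886000; √(b/2)=1.382027, √(2b)=2.764055; F=1.382027×(-6.598)=-9.118617, v=19.886000/2.764055=7.194502

0: F=-9.118617 v=7.194502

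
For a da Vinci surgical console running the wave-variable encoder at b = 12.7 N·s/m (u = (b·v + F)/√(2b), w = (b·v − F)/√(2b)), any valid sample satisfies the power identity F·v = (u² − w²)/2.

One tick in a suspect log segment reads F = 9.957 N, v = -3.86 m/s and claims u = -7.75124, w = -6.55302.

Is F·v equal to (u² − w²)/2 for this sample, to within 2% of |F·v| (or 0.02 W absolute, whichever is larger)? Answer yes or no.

no

F·v = 9.957×(-3.86) = -38.43402 W.
(u² − w²)/2 = (60.08172 − 42.94207)/2 = 8.56983 W.
|Δ| = 47.00385;  2% of max(1, |F·v|) = 0.76868.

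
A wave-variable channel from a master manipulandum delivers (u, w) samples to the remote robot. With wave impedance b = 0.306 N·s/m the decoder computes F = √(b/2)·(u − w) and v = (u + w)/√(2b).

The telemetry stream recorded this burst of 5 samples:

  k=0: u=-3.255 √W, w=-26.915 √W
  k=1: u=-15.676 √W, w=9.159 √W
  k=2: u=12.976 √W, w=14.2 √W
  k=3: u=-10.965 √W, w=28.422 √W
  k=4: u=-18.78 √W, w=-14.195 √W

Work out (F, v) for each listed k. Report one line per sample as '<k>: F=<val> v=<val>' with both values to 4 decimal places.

0: F=9.2547 v=-38.5656
1: F=-9.7143 v=-8.3305
2: F=-0.4788 v=34.7384
3: F=-15.4063 v=22.3148
4: F=-1.7934 v=-42.1511

k=0: u−w=23.6600, u+w=-30.1700; √(b/2)=0.3912, √(2b)=0.7823; F=0.3912×23.66=9.2547, v=-30.1700/0.7823=-38.5656
k=1: u−w=-24.8350, u+w=-6.5170; √(b/2)=0.3912, √(2b)=0.7823; F=0.3912×(-24.835)=-9.7143, v=-6.5170/0.7823=-8.3305
k=2: u−w=-1.2240, u+w=27.1760; √(b/2)=0.3912, √(2b)=0.7823; F=0.3912×(-1.224)=-0.4788, v=27.1760/0.7823=34.7384
k=3: u−w=-39.3870, u+w=17.4570; √(b/2)=0.3912, √(2b)=0.7823; F=0.3912×(-39.387)=-15.4063, v=17.4570/0.7823=22.3148
k=4: u−w=-4.5850, u+w=-32.9750; √(b/2)=0.3912, √(2b)=0.7823; F=0.3912×(-4.585)=-1.7934, v=-32.9750/0.7823=-42.1511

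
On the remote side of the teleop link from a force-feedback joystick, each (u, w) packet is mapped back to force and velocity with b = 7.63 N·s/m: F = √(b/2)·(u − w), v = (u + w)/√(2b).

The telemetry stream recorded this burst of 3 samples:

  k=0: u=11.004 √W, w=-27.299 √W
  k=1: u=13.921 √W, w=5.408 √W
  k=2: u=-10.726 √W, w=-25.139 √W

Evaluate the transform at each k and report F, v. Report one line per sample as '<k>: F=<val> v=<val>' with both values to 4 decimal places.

0: F=74.8135 v=-4.1714
1: F=16.6276 v=4.9480
2: F=28.1515 v=-9.1811

k=0: u−w=38.3030, u+w=-16.2950; √(b/2)=1.9532, √(2b)=3.9064; F=1.9532×38.303=74.8135, v=-16.2950/3.9064=-4.1714
k=1: u−w=8.5130, u+w=19.3290; √(b/2)=1.9532, √(2b)=3.9064; F=1.9532×8.513=16.6276, v=19.3290/3.9064=4.9480
k=2: u−w=14.4130, u+w=-35.8650; √(b/2)=1.9532, √(2b)=3.9064; F=1.9532×14.413=28.1515, v=-35.8650/3.9064=-9.1811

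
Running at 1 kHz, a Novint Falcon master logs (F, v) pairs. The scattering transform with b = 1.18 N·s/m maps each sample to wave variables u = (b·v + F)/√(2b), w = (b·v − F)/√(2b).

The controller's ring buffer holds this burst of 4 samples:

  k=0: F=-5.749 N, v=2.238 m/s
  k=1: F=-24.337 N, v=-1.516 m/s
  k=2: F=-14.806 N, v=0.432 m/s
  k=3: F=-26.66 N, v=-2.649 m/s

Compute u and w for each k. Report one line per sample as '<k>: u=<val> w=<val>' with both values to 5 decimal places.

k=0: b·v=1.18×2.238=2.64084; √(2b)=1.53623; u=(2.64084+(-5.749))/1.53623=-2.02324, w=(2.64084−(-5.749))/1.53623=5.46132
k=1: b·v=1.18×(-1.516)=-1.78888; √(2b)=1.53623; u=(-1.78888+(-24.337))/1.53623=-17.00650, w=(-1.78888−(-24.337))/1.53623=14.67758
k=2: b·v=1.18×0.432=0.50976; √(2b)=1.53623; u=(0.50976+(-14.806))/1.53623=-9.30606, w=(0.50976−(-14.806))/1.53623=9.96971
k=3: b·v=1.18×(-2.649)=-3.12582; √(2b)=1.53623; u=(-3.12582+(-26.66))/1.53623=-19.38892, w=(-3.12582−(-26.66))/1.53623=15.31945

0: u=-2.02324 w=5.46132
1: u=-17.00650 w=14.67758
2: u=-9.30606 w=9.96971
3: u=-19.38892 w=15.31945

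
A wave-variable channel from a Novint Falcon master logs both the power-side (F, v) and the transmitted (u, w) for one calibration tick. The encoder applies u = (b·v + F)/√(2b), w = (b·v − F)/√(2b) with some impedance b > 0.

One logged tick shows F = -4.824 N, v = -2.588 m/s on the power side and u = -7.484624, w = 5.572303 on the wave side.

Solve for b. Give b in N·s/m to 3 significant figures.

b = 0.273 N·s/m

u + w = -1.912321;  u + w = √(2b)·v, so √(2b) = -1.912321/(-2.588) = 0.738918.
b = (√(2b))²/2 = 0.546001/2 = 0.273000.
(Check via u − w = 2F/√(2b): u − w = -13.056927, 2F/√(2b) = -13.056921.)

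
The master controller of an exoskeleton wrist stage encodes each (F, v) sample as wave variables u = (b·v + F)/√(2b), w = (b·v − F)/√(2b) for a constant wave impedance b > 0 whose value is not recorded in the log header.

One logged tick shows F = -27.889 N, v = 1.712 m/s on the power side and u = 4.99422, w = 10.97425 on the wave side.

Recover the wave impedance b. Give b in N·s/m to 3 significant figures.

u + w = 15.96847;  u + w = √(2b)·v, so √(2b) = 15.96847/1.712 = 9.32738.
b = (√(2b))²/2 = 86.99997/2 = 43.49998.
(Check via u − w = 2F/√(2b): u − w = -5.98003, 2F/√(2b) = -5.98003.)

b = 43.5 N·s/m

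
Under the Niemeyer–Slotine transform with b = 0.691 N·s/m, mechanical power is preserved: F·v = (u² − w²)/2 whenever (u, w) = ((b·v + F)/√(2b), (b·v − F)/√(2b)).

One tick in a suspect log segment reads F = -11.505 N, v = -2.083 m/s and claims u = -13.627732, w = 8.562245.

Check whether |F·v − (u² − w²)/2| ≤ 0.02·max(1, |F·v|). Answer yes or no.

F·v = (-11.505)×(-2.083) = 23.964915 W.
(u² − w²)/2 = (185.715079 − 73.312039)/2 = 56.201520 W.
|Δ| = 32.236605;  2% of max(1, |F·v|) = 0.479298.

no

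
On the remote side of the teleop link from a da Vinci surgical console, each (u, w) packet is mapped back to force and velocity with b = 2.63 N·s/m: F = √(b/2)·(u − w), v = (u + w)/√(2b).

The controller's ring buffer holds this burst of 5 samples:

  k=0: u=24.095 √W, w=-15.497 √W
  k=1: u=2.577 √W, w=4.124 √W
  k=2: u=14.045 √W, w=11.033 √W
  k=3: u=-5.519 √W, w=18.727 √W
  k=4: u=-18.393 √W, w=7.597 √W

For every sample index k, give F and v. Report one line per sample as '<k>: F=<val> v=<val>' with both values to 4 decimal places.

0: F=45.4015 v=3.7489
1: F=-1.7740 v=2.9218
2: F=3.4540 v=10.9345
3: F=-27.8037 v=5.7590
4: F=-29.8036 v=-4.7073

k=0: u−w=39.5920, u+w=8.5980; √(b/2)=1.1467, √(2b)=2.2935; F=1.1467×39.592=45.4015, v=8.5980/2.2935=3.7489
k=1: u−w=-1.5470, u+w=6.7010; √(b/2)=1.1467, √(2b)=2.2935; F=1.1467×(-1.547)=-1.7740, v=6.7010/2.2935=2.9218
k=2: u−w=3.0120, u+w=25.0780; √(b/2)=1.1467, √(2b)=2.2935; F=1.1467×3.012=3.4540, v=25.0780/2.2935=10.9345
k=3: u−w=-24.2460, u+w=13.2080; √(b/2)=1.1467, √(2b)=2.2935; F=1.1467×(-24.246)=-27.8037, v=13.2080/2.2935=5.7590
k=4: u−w=-25.9900, u+w=-10.7960; √(b/2)=1.1467, √(2b)=2.2935; F=1.1467×(-25.99)=-29.8036, v=-10.7960/2.2935=-4.7073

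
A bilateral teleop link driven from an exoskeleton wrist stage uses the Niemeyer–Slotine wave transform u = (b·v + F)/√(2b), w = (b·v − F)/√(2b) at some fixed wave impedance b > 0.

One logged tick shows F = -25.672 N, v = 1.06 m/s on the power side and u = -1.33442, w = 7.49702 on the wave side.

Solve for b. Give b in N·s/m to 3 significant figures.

b = 16.9 N·s/m

u + w = 6.16260;  u + w = √(2b)·v, so √(2b) = 6.16260/1.06 = 5.81377.
b = (√(2b))²/2 = 33.79996/2 = 16.89998.
(Check via u − w = 2F/√(2b): u − w = -8.83144, 2F/√(2b) = -8.83144.)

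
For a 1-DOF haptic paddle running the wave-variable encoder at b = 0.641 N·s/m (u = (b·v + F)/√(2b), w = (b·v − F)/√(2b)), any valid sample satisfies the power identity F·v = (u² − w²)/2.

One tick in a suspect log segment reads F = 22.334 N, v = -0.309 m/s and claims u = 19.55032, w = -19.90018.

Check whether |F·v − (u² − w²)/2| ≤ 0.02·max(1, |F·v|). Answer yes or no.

F·v = 22.334×(-0.309) = -6.90121 W.
(u² − w²)/2 = (382.21501 − 396.01716)/2 = -6.90108 W.
|Δ| = 0.00013;  2% of max(1, |F·v|) = 0.13802.

yes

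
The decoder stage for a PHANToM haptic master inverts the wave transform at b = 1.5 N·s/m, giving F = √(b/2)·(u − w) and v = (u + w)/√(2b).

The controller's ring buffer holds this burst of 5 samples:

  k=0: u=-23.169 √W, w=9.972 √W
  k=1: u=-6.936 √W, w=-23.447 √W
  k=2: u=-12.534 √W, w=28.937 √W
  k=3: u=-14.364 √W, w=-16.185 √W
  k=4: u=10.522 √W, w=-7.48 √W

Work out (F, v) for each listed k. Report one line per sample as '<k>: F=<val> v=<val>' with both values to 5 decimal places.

0: F=-28.70095 v=-7.61929
1: F=14.29895 v=-17.54163
2: F=-35.91494 v=9.47028
3: F=1.57703 v=-17.63747
4: F=15.59019 v=1.75630

k=0: u−w=-33.14100, u+w=-13.19700; √(b/2)=0.86603, √(2b)=1.73205; F=0.86603×(-33.141)=-28.70095, v=-13.19700/1.73205=-7.61929
k=1: u−w=16.51100, u+w=-30.38300; √(b/2)=0.86603, √(2b)=1.73205; F=0.86603×16.511=14.29895, v=-30.38300/1.73205=-17.54163
k=2: u−w=-41.47100, u+w=16.40300; √(b/2)=0.86603, √(2b)=1.73205; F=0.86603×(-41.471)=-35.91494, v=16.40300/1.73205=9.47028
k=3: u−w=1.82100, u+w=-30.54900; √(b/2)=0.86603, √(2b)=1.73205; F=0.86603×1.821=1.57703, v=-30.54900/1.73205=-17.63747
k=4: u−w=18.00200, u+w=3.04200; √(b/2)=0.86603, √(2b)=1.73205; F=0.86603×18.002=15.59019, v=3.04200/1.73205=1.75630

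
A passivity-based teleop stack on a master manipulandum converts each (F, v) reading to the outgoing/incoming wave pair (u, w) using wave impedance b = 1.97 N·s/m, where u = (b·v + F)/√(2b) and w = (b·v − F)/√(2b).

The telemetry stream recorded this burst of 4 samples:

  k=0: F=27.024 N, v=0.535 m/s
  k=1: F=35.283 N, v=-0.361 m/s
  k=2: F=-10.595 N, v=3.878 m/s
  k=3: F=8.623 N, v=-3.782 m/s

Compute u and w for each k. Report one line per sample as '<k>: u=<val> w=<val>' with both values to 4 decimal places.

k=0: b·v=1.97×0.535=1.0539; √(2b)=1.9849; u=(1.0539+27.024)/1.9849=14.1455, w=(1.0539−27.024)/1.9849=-13.0835
k=1: b·v=1.97×(-0.361)=-0.7112; √(2b)=1.9849; u=(-0.7112+35.283)/1.9849=17.4170, w=(-0.7112−35.283)/1.9849=-18.1336
k=2: b·v=1.97×3.878=7.6397; √(2b)=1.9849; u=(7.6397+(-10.595))/1.9849=-1.4889, w=(7.6397−(-10.595))/1.9849=9.1865
k=3: b·v=1.97×(-3.782)=-7.4505; √(2b)=1.9849; u=(-7.4505+8.623)/1.9849=0.5907, w=(-7.4505−8.623)/1.9849=-8.0977

0: u=14.1455 w=-13.0835
1: u=17.4170 w=-18.1336
2: u=-1.4889 w=9.1865
3: u=0.5907 w=-8.0977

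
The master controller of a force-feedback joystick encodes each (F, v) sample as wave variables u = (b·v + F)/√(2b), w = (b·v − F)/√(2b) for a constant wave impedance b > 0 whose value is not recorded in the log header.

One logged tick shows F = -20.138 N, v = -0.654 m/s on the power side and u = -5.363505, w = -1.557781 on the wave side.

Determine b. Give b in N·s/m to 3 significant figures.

u + w = -6.921286;  u + w = √(2b)·v, so √(2b) = -6.921286/(-0.654) = 10.583006.
b = (√(2b))²/2 = 112.000018/2 = 56.000009.
(Check via u − w = 2F/√(2b): u − w = -3.805724, 2F/√(2b) = -3.805724.)

b = 56 N·s/m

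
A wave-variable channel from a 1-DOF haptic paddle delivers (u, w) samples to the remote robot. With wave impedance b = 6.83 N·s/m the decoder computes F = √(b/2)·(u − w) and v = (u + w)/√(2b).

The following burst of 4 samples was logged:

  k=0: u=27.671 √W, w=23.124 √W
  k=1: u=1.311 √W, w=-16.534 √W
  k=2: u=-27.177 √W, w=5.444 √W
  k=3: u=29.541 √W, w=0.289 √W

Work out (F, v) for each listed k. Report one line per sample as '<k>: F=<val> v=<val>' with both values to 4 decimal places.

k=0: u−w=4.5470, u+w=50.7950; √(b/2)=1.8480, √(2b)=3.6959; F=1.8480×4.547=8.4027, v=50.7950/3.6959=13.7434
k=1: u−w=17.8450, u+w=-15.2230; √(b/2)=1.8480, √(2b)=3.6959; F=1.8480×17.845=32.9771, v=-15.2230/3.6959=-4.1188
k=2: u−w=-32.6210, u+w=-21.7330; √(b/2)=1.8480, √(2b)=3.6959; F=1.8480×(-32.621)=-60.2827, v=-21.7330/3.6959=-5.8802
k=3: u−w=29.2520, u+w=29.8300; √(b/2)=1.8480, √(2b)=3.6959; F=1.8480×29.252=54.0569, v=29.8300/3.6959=8.0710

0: F=8.4027 v=13.7434
1: F=32.9771 v=-4.1188
2: F=-60.2827 v=-5.8802
3: F=54.0569 v=8.0710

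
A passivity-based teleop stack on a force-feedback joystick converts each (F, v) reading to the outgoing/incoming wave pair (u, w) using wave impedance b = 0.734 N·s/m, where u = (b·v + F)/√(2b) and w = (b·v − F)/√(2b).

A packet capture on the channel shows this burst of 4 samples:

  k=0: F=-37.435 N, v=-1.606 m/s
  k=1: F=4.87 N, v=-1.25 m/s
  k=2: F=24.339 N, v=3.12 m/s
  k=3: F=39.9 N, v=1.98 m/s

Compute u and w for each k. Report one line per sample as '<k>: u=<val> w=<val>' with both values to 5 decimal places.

k=0: b·v=0.734×(-1.606)=-1.17880; √(2b)=1.21161; u=(-1.17880+(-37.435))/1.21161=-31.86982, w=(-1.17880−(-37.435))/1.21161=29.92397
k=1: b·v=0.734×(-1.25)=-0.91750; √(2b)=1.21161; u=(-0.91750+4.87)/1.21161=3.26219, w=(-0.91750−4.87)/1.21161=-4.77670
k=2: b·v=0.734×3.12=2.29008; √(2b)=1.21161; u=(2.29008+24.339)/1.21161=21.97825, w=(2.29008−24.339)/1.21161=-18.19803
k=3: b·v=0.734×1.98=1.45332; √(2b)=1.21161; u=(1.45332+39.9)/1.21161=34.13087, w=(1.45332−39.9)/1.21161=-31.73188

0: u=-31.86982 w=29.92397
1: u=3.26219 w=-4.77670
2: u=21.97825 w=-18.19803
3: u=34.13087 w=-31.73188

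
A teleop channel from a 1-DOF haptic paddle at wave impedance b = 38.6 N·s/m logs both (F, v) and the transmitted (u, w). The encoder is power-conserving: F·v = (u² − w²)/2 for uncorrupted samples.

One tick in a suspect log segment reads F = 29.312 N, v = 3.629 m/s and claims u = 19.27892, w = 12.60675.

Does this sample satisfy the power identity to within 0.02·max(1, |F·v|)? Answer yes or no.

yes

F·v = 29.312×3.629 = 106.37325 W.
(u² − w²)/2 = (371.67676 − 158.93015)/2 = 106.37331 W.
|Δ| = 0.00006;  2% of max(1, |F·v|) = 2.12746.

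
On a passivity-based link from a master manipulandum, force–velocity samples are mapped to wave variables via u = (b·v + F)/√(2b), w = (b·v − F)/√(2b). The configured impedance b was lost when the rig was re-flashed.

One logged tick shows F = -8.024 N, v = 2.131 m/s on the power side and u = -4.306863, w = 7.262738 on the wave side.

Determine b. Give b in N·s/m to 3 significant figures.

b = 0.962 N·s/m

u + w = 2.955875;  u + w = √(2b)·v, so √(2b) = 2.955875/2.131 = 1.387084.
b = (√(2b))²/2 = 1.924001/2 = 0.962000.
(Check via u − w = 2F/√(2b): u − w = -11.569601, 2F/√(2b) = -11.569599.)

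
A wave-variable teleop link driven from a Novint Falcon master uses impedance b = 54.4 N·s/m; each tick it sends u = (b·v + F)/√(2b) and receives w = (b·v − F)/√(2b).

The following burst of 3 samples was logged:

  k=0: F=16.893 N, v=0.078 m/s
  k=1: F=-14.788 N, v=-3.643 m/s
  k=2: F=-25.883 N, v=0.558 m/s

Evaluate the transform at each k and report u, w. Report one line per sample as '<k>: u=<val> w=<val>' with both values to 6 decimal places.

0: u=2.026341 w=-1.212744
1: u=-20.417298 w=-17.581829
2: u=0.428753 w=5.391591

k=0: b·v=54.4×0.078=4.243200; √(2b)=10.430724; u=(4.243200+16.893)/10.430724=2.026341, w=(4.243200−16.893)/10.430724=-1.212744
k=1: b·v=54.4×(-3.643)=-198.179200; √(2b)=10.430724; u=(-198.179200+(-14.788))/10.430724=-20.417298, w=(-198.179200−(-14.788))/10.430724=-17.581829
k=2: b·v=54.4×0.558=30.355200; √(2b)=10.430724; u=(30.355200+(-25.883))/10.430724=0.428753, w=(30.355200−(-25.883))/10.430724=5.391591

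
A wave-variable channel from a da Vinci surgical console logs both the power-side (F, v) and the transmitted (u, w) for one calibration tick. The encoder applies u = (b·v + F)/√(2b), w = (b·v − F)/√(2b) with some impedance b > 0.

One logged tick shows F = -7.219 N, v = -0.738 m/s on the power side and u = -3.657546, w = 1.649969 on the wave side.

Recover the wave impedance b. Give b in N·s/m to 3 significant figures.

b = 3.7 N·s/m

u + w = -2.007577;  u + w = √(2b)·v, so √(2b) = -2.007577/(-0.738) = 2.720294.
b = (√(2b))²/2 = 7.400000/2 = 3.700000.
(Check via u − w = 2F/√(2b): u − w = -5.307515, 2F/√(2b) = -5.307514.)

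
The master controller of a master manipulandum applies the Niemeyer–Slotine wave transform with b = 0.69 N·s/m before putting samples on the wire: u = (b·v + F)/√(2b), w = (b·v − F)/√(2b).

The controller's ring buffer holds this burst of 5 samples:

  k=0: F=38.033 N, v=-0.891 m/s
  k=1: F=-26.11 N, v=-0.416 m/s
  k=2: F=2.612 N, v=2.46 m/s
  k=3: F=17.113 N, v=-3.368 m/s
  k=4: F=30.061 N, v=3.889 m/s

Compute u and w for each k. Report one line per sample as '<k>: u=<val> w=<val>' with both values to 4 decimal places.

k=0: b·v=0.69×(-0.891)=-0.6148; √(2b)=1.1747; u=(-0.6148+38.033)/1.1747=31.8525, w=(-0.6148−38.033)/1.1747=-32.8992
k=1: b·v=0.69×(-0.416)=-0.2870; √(2b)=1.1747; u=(-0.2870+(-26.11))/1.1747=-22.4707, w=(-0.2870−(-26.11))/1.1747=21.9820
k=2: b·v=0.69×2.46=1.6974; √(2b)=1.1747; u=(1.6974+2.612)/1.1747=3.6684, w=(1.6974−2.612)/1.1747=-0.7786
k=3: b·v=0.69×(-3.368)=-2.3239; √(2b)=1.1747; u=(-2.3239+17.113)/1.1747=12.5893, w=(-2.3239−17.113)/1.1747=-16.5458
k=4: b·v=0.69×3.889=2.6834; √(2b)=1.1747; u=(2.6834+30.061)/1.1747=27.8739, w=(2.6834−30.061)/1.1747=-23.3054

0: u=31.8525 w=-32.8992
1: u=-22.4707 w=21.9820
2: u=3.6684 w=-0.7786
3: u=12.5893 w=-16.5458
4: u=27.8739 w=-23.3054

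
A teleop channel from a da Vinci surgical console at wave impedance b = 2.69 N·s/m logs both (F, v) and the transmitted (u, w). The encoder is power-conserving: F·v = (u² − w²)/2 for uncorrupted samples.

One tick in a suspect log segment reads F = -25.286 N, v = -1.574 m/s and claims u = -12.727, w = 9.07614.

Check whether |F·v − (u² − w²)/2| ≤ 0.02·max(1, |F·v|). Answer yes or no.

yes

F·v = (-25.286)×(-1.574) = 39.80016 W.
(u² − w²)/2 = (161.97653 − 82.37632)/2 = 39.80011 W.
|Δ| = 0.00006;  2% of max(1, |F·v|) = 0.79600.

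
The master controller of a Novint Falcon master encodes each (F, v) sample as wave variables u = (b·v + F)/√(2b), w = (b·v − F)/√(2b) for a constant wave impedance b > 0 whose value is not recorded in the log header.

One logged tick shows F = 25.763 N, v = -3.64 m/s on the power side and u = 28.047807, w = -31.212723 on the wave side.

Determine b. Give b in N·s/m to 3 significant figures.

b = 0.378 N·s/m

u + w = -3.164916;  u + w = √(2b)·v, so √(2b) = -3.164916/(-3.64) = 0.869482.
b = (√(2b))²/2 = 0.756000/2 = 0.378000.
(Check via u − w = 2F/√(2b): u − w = 59.260530, 2F/√(2b) = 59.260543.)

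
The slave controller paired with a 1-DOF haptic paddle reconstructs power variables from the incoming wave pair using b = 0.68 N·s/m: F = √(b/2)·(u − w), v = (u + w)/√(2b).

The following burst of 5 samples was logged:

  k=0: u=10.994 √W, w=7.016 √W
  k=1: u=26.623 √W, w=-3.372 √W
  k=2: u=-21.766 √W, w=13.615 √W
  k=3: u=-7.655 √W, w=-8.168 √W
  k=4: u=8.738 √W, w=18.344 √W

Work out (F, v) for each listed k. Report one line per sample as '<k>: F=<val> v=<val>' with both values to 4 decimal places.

k=0: u−w=3.9780, u+w=18.0100; √(b/2)=0.5831, √(2b)=1.1662; F=0.5831×3.978=2.3196, v=18.0100/1.1662=15.4434
k=1: u−w=29.9950, u+w=23.2510; √(b/2)=0.5831, √(2b)=1.1662; F=0.5831×29.995=17.4899, v=23.2510/1.1662=19.9376
k=2: u−w=-35.3810, u+w=-8.1510; √(b/2)=0.5831, √(2b)=1.1662; F=0.5831×(-35.381)=-20.6305, v=-8.1510/1.1662=-6.9894
k=3: u−w=0.5130, u+w=-15.8230; √(b/2)=0.5831, √(2b)=1.1662; F=0.5831×0.513=0.2991, v=-15.8230/1.1662=-13.5681
k=4: u−w=-9.6060, u+w=27.0820; √(b/2)=0.5831, √(2b)=1.1662; F=0.5831×(-9.606)=-5.6012, v=27.0820/1.1662=23.2226

0: F=2.3196 v=15.4434
1: F=17.4899 v=19.9376
2: F=-20.6305 v=-6.9894
3: F=0.2991 v=-13.5681
4: F=-5.6012 v=23.2226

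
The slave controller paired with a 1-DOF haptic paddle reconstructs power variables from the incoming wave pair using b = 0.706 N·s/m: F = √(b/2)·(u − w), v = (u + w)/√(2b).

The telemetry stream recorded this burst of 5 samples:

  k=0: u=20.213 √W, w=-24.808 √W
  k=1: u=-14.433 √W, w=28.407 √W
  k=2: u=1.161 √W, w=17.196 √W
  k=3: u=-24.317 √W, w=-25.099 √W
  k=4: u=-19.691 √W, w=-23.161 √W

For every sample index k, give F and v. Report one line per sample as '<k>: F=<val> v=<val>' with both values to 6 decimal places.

0: F=26.748688 v=-3.866947
1: F=-25.452873 v=11.759894
2: F=-9.527003 v=15.448430
3: F=0.464616 v=-41.586296
4: F=2.061659 v=-36.062327

k=0: u−w=45.021000, u+w=-4.595000; √(b/2)=0.594138, √(2b)=1.188276; F=0.594138×45.021=26.748688, v=-4.595000/1.188276=-3.866947
k=1: u−w=-42.840000, u+w=13.974000; √(b/2)=0.594138, √(2b)=1.188276; F=0.594138×(-42.84)=-25.452873, v=13.974000/1.188276=11.759894
k=2: u−w=-16.035000, u+w=18.357000; √(b/2)=0.594138, √(2b)=1.188276; F=0.594138×(-16.035)=-9.527003, v=18.357000/1.188276=15.448430
k=3: u−w=0.782000, u+w=-49.416000; √(b/2)=0.594138, √(2b)=1.188276; F=0.594138×0.782=0.464616, v=-49.416000/1.188276=-41.586296
k=4: u−w=3.470000, u+w=-42.852000; √(b/2)=0.594138, √(2b)=1.188276; F=0.594138×3.47=2.061659, v=-42.852000/1.188276=-36.062327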